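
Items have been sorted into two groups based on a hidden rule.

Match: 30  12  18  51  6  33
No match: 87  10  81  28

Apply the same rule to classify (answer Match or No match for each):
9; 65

The common property of the 'Match' items is: multiple of 3 AND at most 51. No 'No match' item has it.

Match, No match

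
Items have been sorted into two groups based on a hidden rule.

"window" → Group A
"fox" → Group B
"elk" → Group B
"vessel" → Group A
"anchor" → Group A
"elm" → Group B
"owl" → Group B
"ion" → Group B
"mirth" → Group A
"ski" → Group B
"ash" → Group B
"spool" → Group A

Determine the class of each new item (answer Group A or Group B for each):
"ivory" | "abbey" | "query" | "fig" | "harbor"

Group A, Group A, Group A, Group B, Group A

Rule: length ≥ 5. This holds for each 'Group A' example and fails for each 'Group B' one.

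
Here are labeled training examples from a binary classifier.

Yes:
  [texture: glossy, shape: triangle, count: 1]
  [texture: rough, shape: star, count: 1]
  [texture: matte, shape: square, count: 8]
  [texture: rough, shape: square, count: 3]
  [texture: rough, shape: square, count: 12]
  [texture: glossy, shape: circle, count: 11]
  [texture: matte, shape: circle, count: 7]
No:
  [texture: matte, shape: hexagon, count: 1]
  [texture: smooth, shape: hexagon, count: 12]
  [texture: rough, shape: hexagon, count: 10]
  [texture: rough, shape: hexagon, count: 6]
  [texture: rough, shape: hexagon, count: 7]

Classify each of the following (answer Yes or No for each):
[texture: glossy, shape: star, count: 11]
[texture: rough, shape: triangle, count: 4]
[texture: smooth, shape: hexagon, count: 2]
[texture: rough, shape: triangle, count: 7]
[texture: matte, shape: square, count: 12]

Yes, Yes, No, Yes, Yes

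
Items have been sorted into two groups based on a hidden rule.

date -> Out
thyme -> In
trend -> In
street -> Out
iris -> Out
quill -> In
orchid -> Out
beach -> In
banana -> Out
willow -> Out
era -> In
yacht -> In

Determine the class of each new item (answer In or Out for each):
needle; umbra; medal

All 'In' examples share one property — odd length — and every 'Out' example lacks it.

Out, In, In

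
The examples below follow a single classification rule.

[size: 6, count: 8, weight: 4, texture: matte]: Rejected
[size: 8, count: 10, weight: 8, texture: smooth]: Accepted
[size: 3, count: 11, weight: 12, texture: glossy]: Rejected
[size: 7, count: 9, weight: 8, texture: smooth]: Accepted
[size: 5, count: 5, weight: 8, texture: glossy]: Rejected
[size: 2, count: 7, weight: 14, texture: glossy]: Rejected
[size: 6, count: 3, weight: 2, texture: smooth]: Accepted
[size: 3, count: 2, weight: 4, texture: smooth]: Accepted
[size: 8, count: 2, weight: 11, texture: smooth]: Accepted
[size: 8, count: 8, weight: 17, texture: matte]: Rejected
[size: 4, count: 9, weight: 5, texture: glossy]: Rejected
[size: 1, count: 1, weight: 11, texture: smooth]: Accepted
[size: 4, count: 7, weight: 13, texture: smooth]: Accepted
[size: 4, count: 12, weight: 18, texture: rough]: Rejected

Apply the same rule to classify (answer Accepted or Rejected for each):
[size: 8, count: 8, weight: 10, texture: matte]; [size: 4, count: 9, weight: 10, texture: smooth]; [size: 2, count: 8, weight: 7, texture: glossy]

Rejected, Accepted, Rejected

The rule appears to be: texture is smooth.
[size: 8, count: 8, weight: 10, texture: matte]: Rejected (texture is matte). [size: 4, count: 9, weight: 10, texture: smooth]: Accepted (texture is smooth). [size: 2, count: 8, weight: 7, texture: glossy]: Rejected (texture is glossy).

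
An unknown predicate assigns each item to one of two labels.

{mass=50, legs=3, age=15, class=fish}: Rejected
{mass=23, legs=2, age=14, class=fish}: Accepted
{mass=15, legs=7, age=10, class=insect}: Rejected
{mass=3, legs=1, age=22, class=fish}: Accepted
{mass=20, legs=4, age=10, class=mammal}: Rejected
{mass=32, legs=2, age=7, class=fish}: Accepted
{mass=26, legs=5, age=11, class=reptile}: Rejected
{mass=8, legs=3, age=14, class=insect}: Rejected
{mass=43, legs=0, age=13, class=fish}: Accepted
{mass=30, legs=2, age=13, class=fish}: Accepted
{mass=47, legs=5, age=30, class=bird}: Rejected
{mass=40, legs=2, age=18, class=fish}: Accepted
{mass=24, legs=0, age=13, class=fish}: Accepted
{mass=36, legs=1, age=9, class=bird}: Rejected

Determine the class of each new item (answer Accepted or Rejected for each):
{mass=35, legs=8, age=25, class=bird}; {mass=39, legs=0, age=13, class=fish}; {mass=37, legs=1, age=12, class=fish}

Rejected, Accepted, Accepted

All 'Accepted' examples share one property — class is fish AND legs ≤ 2 — and every 'Rejected' example lacks it.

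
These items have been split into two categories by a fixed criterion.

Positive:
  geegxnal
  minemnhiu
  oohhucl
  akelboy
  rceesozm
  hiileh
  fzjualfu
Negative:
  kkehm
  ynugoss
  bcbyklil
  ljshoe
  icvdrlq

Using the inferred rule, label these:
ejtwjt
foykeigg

Negative, Positive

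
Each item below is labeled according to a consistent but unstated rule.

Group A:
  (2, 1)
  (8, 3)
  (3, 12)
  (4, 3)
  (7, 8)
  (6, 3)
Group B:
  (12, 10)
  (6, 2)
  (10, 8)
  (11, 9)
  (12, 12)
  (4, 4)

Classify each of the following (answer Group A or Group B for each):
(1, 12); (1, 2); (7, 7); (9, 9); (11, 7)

The rule appears to be: sum is odd.
(1, 12) → 1+12 = 13 → Group A. (1, 2) → 1+2 = 3 → Group A. (7, 7) → 7+7 = 14 → Group B. (9, 9) → 9+9 = 18 → Group B. (11, 7) → 11+7 = 18 → Group B.

Group A, Group A, Group B, Group B, Group B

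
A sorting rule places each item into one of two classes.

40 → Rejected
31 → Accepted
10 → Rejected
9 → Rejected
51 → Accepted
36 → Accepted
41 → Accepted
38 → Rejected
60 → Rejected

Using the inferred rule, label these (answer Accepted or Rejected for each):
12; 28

'Accepted' ⟺ ≡ 1 (mod 5).

Rejected, Rejected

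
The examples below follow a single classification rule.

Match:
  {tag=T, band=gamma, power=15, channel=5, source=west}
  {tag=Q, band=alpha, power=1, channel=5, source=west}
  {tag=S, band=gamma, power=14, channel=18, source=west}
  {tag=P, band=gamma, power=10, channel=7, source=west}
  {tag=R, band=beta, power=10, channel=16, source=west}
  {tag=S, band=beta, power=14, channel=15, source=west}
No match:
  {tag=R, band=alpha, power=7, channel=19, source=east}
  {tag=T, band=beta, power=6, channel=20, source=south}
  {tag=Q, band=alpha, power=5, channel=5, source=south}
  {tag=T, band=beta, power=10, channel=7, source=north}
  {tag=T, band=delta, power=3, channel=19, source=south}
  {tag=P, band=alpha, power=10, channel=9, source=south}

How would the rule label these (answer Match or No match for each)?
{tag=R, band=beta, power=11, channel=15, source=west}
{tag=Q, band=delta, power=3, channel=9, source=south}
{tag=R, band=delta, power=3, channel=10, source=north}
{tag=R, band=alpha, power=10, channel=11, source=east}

Match, No match, No match, No match

The simplest hypothesis consistent with all the labels is: source is west.
Match: {tag=R, band=beta, power=11, channel=15, source=west}, since source is west. No match: {tag=Q, band=delta, power=3, channel=9, source=south}, since source is south. No match: {tag=R, band=delta, power=3, channel=10, source=north}, since source is north. No match: {tag=R, band=alpha, power=10, channel=11, source=east}, since source is east.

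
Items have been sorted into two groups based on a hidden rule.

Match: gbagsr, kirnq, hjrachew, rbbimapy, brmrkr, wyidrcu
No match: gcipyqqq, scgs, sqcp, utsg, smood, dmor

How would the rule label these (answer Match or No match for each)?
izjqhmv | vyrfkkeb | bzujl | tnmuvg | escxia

No match, Match, No match, No match, No match

All 'Match' examples share one property — length ≥ 5 AND contains 'r' — and every 'No match' example lacks it.
izjqhmv: length 7, no 'r', does not pass → No match.
vyrfkkeb: length 8, has 'r', satisfies this → Match.
bzujl: length 5, no 'r', does not pass → No match.
tnmuvg: length 6, no 'r', does not pass → No match.
escxia: length 6, no 'r', does not pass → No match.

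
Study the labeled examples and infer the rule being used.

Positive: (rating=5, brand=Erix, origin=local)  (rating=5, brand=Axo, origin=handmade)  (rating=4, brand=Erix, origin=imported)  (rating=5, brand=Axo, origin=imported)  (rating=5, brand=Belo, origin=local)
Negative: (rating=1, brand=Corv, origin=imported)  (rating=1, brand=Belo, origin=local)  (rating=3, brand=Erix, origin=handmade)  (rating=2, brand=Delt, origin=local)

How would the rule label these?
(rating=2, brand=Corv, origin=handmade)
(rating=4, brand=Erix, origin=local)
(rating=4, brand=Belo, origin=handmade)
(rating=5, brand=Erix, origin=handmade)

Negative, Positive, Positive, Positive

The distinguishing property — rating ≥ 4 — holds for all the 'Positive' cases and none of the 'Negative' cases.
Negative: (rating=2, brand=Corv, origin=handmade), since rating = 2.
Positive: (rating=4, brand=Erix, origin=local), since rating = 4.
Positive: (rating=4, brand=Belo, origin=handmade), since rating = 4.
Positive: (rating=5, brand=Erix, origin=handmade), since rating = 5.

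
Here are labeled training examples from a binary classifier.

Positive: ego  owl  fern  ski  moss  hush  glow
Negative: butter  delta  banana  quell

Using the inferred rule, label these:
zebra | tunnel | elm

Negative, Negative, Positive

The distinguishing property — length ≤ 4 — holds for all the 'Positive' cases and none of the 'Negative' cases.
zebra: Negative (length 5). tunnel: Negative (length 6). elm: Positive (length 3).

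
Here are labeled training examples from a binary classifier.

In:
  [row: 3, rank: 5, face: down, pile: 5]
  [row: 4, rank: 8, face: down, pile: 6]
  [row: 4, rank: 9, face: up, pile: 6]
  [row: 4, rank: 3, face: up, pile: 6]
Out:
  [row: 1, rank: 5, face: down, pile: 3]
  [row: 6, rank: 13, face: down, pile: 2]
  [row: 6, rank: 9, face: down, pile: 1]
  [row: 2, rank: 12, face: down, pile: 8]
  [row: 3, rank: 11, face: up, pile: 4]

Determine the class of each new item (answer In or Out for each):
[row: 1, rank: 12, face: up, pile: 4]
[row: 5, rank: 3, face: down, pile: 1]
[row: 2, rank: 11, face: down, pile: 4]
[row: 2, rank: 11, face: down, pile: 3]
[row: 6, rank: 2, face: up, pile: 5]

'In' ⟺ pile ≥ 5 AND row ≥ 3.
[row: 1, rank: 12, face: up, pile: 4]: pile = 4, row = 1 — does not satisfy this, so Out. [row: 5, rank: 3, face: down, pile: 1]: pile = 1, row = 5 — does not satisfy this, so Out. [row: 2, rank: 11, face: down, pile: 4]: pile = 4, row = 2 — does not satisfy this, so Out. [row: 2, rank: 11, face: down, pile: 3]: pile = 3, row = 2 — does not satisfy this, so Out. [row: 6, rank: 2, face: up, pile: 5]: pile = 5, row = 6 — matches, so In.

Out, Out, Out, Out, In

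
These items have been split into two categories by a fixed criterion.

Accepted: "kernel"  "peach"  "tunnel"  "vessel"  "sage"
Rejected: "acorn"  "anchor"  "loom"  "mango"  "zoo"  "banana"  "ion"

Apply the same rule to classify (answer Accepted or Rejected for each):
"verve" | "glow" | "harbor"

The pattern is that an item is 'Accepted' exactly when: contains 'e'.
"verve" → has 'e' → Accepted.
"glow" → no 'e' → Rejected.
"harbor" → no 'e' → Rejected.

Accepted, Rejected, Rejected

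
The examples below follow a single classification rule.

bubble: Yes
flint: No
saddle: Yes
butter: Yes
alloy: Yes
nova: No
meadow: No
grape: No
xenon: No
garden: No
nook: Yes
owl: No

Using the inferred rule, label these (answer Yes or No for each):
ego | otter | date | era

A rule that fits every label: has a double letter — true of each 'Yes' example, false of each 'No' one.
ego: no doubled letter — lacks this property, so No.
otter: 'tt' doubled — meets the rule, so Yes.
date: no doubled letter — lacks this property, so No.
era: no doubled letter — lacks this property, so No.

No, Yes, No, No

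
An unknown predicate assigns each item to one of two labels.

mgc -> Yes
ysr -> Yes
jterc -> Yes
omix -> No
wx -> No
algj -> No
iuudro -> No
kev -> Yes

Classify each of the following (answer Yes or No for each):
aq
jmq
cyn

The rule appears to be: odd length.
No: aq, since length 2.
Yes: jmq, since length 3.
Yes: cyn, since length 3.

No, Yes, Yes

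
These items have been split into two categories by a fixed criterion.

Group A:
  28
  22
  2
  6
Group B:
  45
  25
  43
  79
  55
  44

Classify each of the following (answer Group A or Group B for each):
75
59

A rule that fits every label: even AND at most 28 — true of each 'Group A' example, false of each 'Group B' one.
75 — 75 is odd, 75 > 28, hence Group B.
59 — 59 is odd, 59 > 28, hence Group B.

Group B, Group B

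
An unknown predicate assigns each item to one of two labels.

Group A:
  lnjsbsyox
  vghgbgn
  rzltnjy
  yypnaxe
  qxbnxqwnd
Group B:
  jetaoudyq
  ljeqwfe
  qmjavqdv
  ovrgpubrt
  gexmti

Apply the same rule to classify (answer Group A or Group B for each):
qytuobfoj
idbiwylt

Group B, Group B

The common property of the 'Group A' items is: contains 'n'. No 'Group B' item has it.
qytuobfoj — no 'n', hence Group B.
idbiwylt — no 'n', hence Group B.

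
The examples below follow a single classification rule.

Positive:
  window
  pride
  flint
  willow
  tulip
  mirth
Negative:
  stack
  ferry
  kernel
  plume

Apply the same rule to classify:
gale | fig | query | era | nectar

Negative, Positive, Negative, Negative, Negative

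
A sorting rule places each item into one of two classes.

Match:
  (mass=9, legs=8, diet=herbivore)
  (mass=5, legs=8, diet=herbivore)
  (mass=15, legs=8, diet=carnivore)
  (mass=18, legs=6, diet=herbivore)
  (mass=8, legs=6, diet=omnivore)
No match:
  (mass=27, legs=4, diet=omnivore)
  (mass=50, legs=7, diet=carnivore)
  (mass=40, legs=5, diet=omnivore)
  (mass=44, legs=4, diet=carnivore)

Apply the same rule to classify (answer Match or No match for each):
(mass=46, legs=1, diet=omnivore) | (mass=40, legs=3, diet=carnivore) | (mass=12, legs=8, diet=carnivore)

No match, No match, Match

The simplest hypothesis consistent with all the labels is: mass ≤ 18.
(mass=46, legs=1, diet=omnivore) → mass = 46 → No match. (mass=40, legs=3, diet=carnivore) → mass = 40 → No match. (mass=12, legs=8, diet=carnivore) → mass = 12 → Match.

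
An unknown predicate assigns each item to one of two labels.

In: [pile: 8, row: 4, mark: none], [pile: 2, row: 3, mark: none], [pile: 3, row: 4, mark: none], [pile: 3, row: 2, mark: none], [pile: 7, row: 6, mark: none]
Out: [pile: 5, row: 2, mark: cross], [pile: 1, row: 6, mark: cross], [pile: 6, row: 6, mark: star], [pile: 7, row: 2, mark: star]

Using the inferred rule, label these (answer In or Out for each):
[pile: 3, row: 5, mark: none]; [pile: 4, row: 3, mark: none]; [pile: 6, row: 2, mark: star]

The rule appears to be: mark is none.
[pile: 3, row: 5, mark: none]: In (mark is none).
[pile: 4, row: 3, mark: none]: In (mark is none).
[pile: 6, row: 2, mark: star]: Out (mark is star).

In, In, Out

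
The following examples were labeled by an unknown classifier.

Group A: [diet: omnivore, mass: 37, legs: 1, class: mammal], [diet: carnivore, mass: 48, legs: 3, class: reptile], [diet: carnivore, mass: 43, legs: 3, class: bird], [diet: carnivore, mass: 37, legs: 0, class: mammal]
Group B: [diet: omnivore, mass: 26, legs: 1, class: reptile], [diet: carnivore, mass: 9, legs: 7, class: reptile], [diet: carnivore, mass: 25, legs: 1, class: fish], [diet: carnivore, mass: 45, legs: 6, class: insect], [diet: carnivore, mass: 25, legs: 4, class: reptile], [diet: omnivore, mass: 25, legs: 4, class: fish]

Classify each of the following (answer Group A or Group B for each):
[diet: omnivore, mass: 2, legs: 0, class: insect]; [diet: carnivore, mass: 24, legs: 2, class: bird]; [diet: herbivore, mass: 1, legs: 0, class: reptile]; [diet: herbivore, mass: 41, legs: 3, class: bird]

Group B, Group B, Group B, Group A

All 'Group A' examples share one property — legs ≤ 3 AND mass ≥ 37 — and every 'Group B' example lacks it.
[diet: omnivore, mass: 2, legs: 0, class: insect]: legs = 0, mass = 2, does not fit → Group B.
[diet: carnivore, mass: 24, legs: 2, class: bird]: legs = 2, mass = 24, does not fit → Group B.
[diet: herbivore, mass: 1, legs: 0, class: reptile]: legs = 0, mass = 1, does not fit → Group B.
[diet: herbivore, mass: 41, legs: 3, class: bird]: legs = 3, mass = 41, qualifies → Group A.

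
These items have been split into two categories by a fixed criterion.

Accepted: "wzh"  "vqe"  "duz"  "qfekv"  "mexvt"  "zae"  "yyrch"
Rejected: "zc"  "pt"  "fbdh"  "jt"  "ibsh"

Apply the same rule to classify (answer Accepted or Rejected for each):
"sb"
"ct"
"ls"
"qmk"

Rejected, Rejected, Rejected, Accepted

The simplest hypothesis consistent with all the labels is: odd length.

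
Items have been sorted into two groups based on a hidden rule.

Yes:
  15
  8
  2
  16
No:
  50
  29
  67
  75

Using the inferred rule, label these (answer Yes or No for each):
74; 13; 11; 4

No, Yes, Yes, Yes

The simplest hypothesis consistent with all the labels is: at most 16.
74: 74 > 16 — does not pass, so No. 13: 13 ≤ 16 — matches, so Yes. 11: 11 ≤ 16 — matches, so Yes. 4: 4 ≤ 16 — matches, so Yes.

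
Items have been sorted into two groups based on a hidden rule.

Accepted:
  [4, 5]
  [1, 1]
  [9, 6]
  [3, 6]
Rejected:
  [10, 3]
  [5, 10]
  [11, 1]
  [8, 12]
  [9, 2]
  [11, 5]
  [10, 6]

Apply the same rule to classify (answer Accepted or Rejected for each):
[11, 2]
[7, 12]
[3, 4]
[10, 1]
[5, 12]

Rejected, Rejected, Accepted, Rejected, Rejected

The simplest hypothesis consistent with all the labels is: |first − second| ≤ 3.
[11, 2] → |11−2| = 9 → Rejected. [7, 12] → |7−12| = 5 → Rejected. [3, 4] → |3−4| = 1 → Accepted. [10, 1] → |10−1| = 9 → Rejected. [5, 12] → |5−12| = 7 → Rejected.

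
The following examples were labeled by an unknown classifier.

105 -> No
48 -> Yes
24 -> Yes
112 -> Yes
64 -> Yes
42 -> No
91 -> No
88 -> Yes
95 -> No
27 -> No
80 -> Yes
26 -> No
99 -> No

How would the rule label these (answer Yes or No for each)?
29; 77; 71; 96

No, No, No, Yes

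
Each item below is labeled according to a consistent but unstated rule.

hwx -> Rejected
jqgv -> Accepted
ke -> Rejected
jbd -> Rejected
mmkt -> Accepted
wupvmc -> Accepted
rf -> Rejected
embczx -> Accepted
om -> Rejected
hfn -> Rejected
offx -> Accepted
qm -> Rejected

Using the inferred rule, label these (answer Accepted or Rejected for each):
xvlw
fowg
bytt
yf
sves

Accepted, Accepted, Accepted, Rejected, Accepted

The simplest hypothesis consistent with all the labels is: length ≥ 4.
Accepted: xvlw, since length 4.
Accepted: fowg, since length 4.
Accepted: bytt, since length 4.
Rejected: yf, since length 2.
Accepted: sves, since length 4.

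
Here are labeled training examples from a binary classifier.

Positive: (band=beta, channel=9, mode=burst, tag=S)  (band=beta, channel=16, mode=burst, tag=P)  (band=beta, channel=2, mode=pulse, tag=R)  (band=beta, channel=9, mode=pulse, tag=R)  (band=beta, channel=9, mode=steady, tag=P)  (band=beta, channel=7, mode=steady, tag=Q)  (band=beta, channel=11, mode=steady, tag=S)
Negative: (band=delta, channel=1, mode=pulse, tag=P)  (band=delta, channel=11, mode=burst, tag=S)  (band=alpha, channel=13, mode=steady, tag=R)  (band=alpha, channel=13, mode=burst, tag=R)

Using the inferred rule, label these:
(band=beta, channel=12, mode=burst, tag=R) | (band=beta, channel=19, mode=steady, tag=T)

The common property of the 'Positive' items is: band is beta. No 'Negative' item has it.
(band=beta, channel=12, mode=burst, tag=R): Positive (band is beta). (band=beta, channel=19, mode=steady, tag=T): Positive (band is beta).

Positive, Positive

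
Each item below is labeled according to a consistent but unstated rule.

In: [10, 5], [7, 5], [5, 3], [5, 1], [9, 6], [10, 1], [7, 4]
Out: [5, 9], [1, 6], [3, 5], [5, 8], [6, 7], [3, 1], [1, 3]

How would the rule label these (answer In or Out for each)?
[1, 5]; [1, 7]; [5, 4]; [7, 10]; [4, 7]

Out, Out, In, Out, Out

The classifier is using: first > second AND sum ≥ 6.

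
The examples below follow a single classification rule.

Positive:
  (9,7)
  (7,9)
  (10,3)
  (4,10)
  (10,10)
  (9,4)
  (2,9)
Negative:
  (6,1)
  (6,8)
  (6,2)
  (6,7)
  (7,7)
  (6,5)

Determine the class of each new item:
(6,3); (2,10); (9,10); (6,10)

Negative, Positive, Positive, Positive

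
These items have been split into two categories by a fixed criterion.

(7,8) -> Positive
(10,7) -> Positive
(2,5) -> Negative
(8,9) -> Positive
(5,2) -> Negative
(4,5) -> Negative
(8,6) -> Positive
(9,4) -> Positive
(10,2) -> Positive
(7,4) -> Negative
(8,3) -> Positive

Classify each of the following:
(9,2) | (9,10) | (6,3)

Positive, Positive, Negative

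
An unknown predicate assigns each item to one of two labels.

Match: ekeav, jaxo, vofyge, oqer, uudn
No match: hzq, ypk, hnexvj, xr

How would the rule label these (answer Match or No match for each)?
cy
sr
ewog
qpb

No match, No match, Match, No match

The common property of the 'Match' items is: has ≥ 2 vowels. No 'No match' item has it.
cy: No match (0 vowels).
sr: No match (0 vowels).
ewog: Match (2 vowels).
qpb: No match (0 vowels).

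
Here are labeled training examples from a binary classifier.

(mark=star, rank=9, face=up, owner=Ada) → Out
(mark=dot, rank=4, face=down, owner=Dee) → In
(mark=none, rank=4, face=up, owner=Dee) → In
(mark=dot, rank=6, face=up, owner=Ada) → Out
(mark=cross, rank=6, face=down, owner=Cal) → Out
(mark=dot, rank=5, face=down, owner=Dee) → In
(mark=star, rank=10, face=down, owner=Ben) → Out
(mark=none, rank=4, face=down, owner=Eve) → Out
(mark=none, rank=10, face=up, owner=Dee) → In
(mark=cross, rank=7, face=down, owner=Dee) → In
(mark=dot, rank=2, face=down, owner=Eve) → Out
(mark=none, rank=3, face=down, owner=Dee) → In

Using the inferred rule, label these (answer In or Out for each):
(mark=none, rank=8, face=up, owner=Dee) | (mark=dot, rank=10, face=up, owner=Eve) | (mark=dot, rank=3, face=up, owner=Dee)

In, Out, In

Checking candidate rules against both groups, what survives is: owner is Dee.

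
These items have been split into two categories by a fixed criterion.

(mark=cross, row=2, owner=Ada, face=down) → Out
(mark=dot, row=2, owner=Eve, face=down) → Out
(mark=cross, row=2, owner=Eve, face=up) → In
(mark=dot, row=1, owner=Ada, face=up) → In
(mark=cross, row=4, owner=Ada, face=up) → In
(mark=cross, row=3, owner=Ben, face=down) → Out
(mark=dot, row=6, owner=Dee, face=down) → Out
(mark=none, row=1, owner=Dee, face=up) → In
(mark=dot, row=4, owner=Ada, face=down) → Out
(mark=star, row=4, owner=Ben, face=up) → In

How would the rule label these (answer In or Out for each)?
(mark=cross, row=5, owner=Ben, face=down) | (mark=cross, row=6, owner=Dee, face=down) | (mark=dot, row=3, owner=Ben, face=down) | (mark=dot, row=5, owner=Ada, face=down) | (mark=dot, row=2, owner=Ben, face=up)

Out, Out, Out, Out, In

Every 'In' example satisfies: face is up. None of the 'Out' examples do.
(mark=cross, row=5, owner=Ben, face=down): face is down, lacks this property → Out.
(mark=cross, row=6, owner=Dee, face=down): face is down, lacks this property → Out.
(mark=dot, row=3, owner=Ben, face=down): face is down, lacks this property → Out.
(mark=dot, row=5, owner=Ada, face=down): face is down, lacks this property → Out.
(mark=dot, row=2, owner=Ben, face=up): face is up, has this property → In.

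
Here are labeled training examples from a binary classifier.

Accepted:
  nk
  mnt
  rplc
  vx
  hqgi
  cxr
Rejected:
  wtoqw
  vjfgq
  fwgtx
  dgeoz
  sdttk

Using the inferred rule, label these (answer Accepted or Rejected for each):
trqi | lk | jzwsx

Accepted, Accepted, Rejected

A rule that fits every label: length ≤ 4 — true of each 'Accepted' example, false of each 'Rejected' one.
trqi: length 4, checks out → Accepted.
lk: length 2, checks out → Accepted.
jzwsx: length 5, lacks this property → Rejected.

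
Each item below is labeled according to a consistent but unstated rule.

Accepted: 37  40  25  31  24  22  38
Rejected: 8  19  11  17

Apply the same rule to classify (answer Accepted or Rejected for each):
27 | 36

Accepted, Accepted

A rule that fits every label: at least 22 — true of each 'Accepted' example, false of each 'Rejected' one.
27: Accepted (27 ≥ 22).
36: Accepted (36 ≥ 22).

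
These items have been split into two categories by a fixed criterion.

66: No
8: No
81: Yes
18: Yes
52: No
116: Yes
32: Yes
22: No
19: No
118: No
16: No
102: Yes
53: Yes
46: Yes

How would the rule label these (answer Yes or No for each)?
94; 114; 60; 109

The classifier is using: ≡ 4 (mod 7).

No, No, Yes, Yes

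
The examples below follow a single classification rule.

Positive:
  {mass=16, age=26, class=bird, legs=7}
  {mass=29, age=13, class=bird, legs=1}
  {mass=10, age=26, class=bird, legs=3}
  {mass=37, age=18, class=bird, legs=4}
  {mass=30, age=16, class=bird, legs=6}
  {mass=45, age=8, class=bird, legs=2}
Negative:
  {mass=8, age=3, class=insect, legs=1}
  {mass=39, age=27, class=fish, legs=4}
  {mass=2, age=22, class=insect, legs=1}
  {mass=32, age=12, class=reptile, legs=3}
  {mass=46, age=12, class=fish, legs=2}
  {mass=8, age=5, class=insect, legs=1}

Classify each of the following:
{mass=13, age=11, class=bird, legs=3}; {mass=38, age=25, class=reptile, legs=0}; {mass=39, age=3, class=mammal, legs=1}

Positive, Negative, Negative

The common property of the 'Positive' items is: class is bird. No 'Negative' item has it.
{mass=13, age=11, class=bird, legs=3} — class is bird, hence Positive.
{mass=38, age=25, class=reptile, legs=0} — class is reptile, hence Negative.
{mass=39, age=3, class=mammal, legs=1} — class is mammal, hence Negative.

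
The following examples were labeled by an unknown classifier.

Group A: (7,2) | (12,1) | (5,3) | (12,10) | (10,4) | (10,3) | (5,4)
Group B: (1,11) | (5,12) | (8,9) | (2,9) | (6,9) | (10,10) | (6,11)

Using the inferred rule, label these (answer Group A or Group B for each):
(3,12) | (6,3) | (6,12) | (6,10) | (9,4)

Group B, Group A, Group B, Group B, Group A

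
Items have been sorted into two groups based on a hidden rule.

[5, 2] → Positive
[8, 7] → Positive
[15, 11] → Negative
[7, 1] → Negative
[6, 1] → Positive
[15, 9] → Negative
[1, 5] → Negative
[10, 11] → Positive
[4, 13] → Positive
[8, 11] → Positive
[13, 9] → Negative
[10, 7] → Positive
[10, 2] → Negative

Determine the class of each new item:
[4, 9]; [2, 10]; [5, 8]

Positive, Negative, Positive

'Positive' ⟺ sum is odd.
[4, 9] → 4+9 = 13 → Positive.
[2, 10] → 2+10 = 12 → Negative.
[5, 8] → 5+8 = 13 → Positive.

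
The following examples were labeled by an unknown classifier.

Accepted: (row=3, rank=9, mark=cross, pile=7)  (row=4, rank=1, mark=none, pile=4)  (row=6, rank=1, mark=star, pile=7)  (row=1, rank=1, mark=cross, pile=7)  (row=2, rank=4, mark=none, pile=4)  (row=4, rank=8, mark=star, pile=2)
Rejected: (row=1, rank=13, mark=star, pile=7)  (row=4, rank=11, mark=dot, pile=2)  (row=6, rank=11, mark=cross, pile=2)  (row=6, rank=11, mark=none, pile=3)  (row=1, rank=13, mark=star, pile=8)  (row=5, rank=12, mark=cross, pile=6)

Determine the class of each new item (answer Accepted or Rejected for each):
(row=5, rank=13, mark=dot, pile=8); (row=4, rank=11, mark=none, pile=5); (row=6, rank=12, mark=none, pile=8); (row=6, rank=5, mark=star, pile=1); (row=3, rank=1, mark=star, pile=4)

Rejected, Rejected, Rejected, Accepted, Accepted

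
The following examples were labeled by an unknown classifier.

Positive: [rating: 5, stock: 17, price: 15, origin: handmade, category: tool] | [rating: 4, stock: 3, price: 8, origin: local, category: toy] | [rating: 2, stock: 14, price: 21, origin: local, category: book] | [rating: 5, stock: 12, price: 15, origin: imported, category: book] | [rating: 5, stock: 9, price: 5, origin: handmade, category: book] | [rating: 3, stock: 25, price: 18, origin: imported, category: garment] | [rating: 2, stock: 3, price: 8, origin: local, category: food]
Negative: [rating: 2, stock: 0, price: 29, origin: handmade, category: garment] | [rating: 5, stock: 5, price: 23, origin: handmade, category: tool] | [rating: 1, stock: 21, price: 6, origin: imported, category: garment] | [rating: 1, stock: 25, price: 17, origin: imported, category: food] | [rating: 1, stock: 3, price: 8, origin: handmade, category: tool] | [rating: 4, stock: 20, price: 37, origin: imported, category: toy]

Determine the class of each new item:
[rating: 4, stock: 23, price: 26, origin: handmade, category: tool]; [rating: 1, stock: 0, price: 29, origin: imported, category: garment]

Negative, Negative

The classifier is using: price ≤ 21 AND rating ≥ 2.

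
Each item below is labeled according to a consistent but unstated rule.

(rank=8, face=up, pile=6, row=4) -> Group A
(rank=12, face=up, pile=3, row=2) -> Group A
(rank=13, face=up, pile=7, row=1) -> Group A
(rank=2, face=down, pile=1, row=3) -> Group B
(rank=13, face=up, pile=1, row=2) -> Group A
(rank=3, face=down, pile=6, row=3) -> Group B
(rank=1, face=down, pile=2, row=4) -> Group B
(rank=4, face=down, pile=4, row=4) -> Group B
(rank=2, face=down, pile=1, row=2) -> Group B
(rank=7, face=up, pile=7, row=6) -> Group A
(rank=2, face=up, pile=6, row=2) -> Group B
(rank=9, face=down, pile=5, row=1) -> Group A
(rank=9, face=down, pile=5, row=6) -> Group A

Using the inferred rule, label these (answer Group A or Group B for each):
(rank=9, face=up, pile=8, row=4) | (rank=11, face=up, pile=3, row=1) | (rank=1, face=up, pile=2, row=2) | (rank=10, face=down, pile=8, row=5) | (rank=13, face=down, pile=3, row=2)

Group A, Group A, Group B, Group A, Group A

The distinguishing property — rank ≥ 7 — holds for all the 'Group A' cases and none of the 'Group B' cases.
(rank=9, face=up, pile=8, row=4): Group A (rank = 9). (rank=11, face=up, pile=3, row=1): Group A (rank = 11). (rank=1, face=up, pile=2, row=2): Group B (rank = 1). (rank=10, face=down, pile=8, row=5): Group A (rank = 10). (rank=13, face=down, pile=3, row=2): Group A (rank = 13).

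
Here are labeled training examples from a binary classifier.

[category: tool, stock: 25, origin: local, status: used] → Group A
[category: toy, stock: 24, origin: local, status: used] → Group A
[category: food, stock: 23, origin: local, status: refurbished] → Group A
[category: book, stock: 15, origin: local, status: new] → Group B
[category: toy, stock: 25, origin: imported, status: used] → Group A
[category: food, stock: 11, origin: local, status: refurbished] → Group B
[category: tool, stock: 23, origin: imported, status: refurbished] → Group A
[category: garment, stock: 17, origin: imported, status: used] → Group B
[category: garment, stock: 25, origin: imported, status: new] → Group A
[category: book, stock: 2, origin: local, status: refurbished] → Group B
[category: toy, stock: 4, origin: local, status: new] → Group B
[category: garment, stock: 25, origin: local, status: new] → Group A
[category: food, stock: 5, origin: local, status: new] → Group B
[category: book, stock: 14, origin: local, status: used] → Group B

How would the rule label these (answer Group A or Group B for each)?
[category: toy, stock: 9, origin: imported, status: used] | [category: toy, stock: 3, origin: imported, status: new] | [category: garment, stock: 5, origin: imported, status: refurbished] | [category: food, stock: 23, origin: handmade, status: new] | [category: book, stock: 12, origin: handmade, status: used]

Group B, Group B, Group B, Group A, Group B

Rule: stock ≥ 23. This holds for each 'Group A' example and fails for each 'Group B' one.
[category: toy, stock: 9, origin: imported, status: used]: stock = 9 — doesn't match, so Group B.
[category: toy, stock: 3, origin: imported, status: new]: stock = 3 — doesn't match, so Group B.
[category: garment, stock: 5, origin: imported, status: refurbished]: stock = 5 — doesn't match, so Group B.
[category: food, stock: 23, origin: handmade, status: new]: stock = 23 — fits, so Group A.
[category: book, stock: 12, origin: handmade, status: used]: stock = 12 — doesn't match, so Group B.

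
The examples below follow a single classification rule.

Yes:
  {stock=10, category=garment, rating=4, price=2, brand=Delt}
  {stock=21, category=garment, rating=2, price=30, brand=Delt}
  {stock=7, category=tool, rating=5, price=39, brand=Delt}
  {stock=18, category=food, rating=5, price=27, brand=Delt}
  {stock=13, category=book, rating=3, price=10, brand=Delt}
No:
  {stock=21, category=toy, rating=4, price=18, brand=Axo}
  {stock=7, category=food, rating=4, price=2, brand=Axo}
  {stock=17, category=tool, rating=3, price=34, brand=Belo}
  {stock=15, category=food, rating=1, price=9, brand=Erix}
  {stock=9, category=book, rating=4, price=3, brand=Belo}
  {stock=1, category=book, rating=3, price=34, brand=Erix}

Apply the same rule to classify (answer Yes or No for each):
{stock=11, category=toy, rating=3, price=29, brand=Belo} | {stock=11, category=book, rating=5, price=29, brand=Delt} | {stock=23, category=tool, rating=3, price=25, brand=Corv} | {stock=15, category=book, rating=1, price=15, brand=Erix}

No, Yes, No, No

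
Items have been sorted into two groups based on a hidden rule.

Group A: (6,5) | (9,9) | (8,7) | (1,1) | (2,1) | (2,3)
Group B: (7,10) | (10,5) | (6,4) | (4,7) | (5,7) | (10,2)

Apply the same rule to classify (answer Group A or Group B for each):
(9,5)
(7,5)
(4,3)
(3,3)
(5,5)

Rule: |first − second| ≤ 1. This holds for each 'Group A' example and fails for each 'Group B' one.

Group B, Group B, Group A, Group A, Group A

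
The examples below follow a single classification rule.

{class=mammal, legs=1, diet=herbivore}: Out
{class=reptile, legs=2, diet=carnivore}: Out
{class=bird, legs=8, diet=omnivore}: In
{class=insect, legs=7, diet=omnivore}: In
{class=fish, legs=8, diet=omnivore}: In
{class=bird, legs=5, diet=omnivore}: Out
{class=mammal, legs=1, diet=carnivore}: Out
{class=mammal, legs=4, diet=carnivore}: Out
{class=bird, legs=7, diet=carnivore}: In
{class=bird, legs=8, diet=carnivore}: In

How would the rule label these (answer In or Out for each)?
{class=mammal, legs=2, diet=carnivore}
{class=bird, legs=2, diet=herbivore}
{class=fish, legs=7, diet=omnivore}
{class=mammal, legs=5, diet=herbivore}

'In' ⟺ legs ≥ 7.

Out, Out, In, Out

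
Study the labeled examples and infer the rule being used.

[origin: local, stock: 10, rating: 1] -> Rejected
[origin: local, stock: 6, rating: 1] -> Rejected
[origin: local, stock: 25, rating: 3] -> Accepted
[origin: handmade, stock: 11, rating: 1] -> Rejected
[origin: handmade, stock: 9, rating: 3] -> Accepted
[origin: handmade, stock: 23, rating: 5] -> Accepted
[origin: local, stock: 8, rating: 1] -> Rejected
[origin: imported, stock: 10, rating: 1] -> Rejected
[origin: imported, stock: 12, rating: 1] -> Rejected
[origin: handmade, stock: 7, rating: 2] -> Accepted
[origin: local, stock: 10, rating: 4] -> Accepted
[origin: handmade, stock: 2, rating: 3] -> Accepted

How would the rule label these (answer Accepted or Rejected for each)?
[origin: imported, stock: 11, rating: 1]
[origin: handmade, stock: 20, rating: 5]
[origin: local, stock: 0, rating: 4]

Rejected, Accepted, Accepted

'Accepted' ⟺ rating ≥ 2.
Rejected: [origin: imported, stock: 11, rating: 1], since rating = 1.
Accepted: [origin: handmade, stock: 20, rating: 5], since rating = 5.
Accepted: [origin: local, stock: 0, rating: 4], since rating = 4.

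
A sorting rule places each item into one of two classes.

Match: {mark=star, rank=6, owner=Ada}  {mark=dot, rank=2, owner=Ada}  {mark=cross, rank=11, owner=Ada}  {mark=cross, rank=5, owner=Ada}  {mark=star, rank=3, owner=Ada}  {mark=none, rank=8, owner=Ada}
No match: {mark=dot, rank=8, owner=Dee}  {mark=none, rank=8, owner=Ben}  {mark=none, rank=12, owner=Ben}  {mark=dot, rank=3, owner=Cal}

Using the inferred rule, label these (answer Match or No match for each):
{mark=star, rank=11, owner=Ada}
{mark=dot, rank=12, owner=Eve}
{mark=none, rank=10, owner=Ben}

Match, No match, No match

The pattern is that an item is 'Match' exactly when: owner is Ada.
{mark=star, rank=11, owner=Ada} — owner is Ada, hence Match. {mark=dot, rank=12, owner=Eve} — owner is Eve, hence No match. {mark=none, rank=10, owner=Ben} — owner is Ben, hence No match.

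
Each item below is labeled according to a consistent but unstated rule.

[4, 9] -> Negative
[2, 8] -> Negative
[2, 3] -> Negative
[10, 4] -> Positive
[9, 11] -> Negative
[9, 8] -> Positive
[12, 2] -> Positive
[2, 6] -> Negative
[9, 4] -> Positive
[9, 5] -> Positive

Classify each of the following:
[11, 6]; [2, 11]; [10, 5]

The common property of the 'Positive' items is: first > second. No 'Negative' item has it.

Positive, Negative, Positive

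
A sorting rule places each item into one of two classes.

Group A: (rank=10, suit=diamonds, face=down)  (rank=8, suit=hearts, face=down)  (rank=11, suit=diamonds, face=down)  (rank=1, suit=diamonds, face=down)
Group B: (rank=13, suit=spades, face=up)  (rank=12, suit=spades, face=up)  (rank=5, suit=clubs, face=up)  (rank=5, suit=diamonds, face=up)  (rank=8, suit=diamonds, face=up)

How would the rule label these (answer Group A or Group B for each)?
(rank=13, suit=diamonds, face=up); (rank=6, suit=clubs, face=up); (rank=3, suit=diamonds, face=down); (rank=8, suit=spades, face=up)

Group B, Group B, Group A, Group B

The pattern is that an item is 'Group A' exactly when: face is down.
(rank=13, suit=diamonds, face=up) — face is up, hence Group B. (rank=6, suit=clubs, face=up) — face is up, hence Group B. (rank=3, suit=diamonds, face=down) — face is down, hence Group A. (rank=8, suit=spades, face=up) — face is up, hence Group B.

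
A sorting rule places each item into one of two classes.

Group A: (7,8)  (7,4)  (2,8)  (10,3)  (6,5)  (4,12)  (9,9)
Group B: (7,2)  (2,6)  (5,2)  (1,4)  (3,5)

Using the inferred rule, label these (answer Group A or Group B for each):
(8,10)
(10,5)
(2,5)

Group A, Group A, Group B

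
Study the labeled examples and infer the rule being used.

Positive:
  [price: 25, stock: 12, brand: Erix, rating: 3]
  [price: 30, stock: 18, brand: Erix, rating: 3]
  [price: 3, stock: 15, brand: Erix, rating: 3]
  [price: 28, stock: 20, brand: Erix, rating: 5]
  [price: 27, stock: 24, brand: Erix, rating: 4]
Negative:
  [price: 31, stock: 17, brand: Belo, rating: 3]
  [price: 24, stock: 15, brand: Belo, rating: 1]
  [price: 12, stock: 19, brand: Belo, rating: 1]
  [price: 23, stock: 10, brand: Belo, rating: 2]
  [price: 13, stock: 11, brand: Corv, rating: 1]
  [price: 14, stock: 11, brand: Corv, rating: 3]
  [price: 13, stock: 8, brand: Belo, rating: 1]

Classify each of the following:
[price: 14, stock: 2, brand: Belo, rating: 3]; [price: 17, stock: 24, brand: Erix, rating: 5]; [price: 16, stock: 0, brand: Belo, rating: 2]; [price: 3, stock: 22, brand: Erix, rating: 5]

Negative, Positive, Negative, Positive

The distinguishing property — brand is Erix — holds for all the 'Positive' cases and none of the 'Negative' cases.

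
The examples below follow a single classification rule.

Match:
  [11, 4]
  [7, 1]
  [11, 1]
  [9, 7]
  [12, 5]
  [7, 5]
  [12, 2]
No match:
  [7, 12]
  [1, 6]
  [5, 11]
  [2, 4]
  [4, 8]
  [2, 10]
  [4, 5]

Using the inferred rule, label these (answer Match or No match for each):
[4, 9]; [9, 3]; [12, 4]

No match, Match, Match

The classifier is using: first > second.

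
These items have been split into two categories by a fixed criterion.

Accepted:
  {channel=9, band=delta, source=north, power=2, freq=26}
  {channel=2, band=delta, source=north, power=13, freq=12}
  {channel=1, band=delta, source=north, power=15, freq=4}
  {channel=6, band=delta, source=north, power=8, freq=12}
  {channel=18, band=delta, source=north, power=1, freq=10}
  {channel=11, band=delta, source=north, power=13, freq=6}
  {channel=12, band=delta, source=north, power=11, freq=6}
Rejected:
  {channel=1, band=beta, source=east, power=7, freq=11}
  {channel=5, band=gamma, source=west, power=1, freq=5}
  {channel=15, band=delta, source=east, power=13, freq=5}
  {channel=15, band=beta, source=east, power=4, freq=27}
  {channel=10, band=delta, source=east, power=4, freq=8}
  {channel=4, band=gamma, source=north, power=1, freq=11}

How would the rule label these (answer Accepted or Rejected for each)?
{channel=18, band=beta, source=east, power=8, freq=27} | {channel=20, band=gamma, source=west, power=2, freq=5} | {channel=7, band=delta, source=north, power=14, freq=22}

Rejected, Rejected, Accepted

The distinguishing property — source is north AND band is delta — holds for all the 'Accepted' cases and none of the 'Rejected' cases.
{channel=18, band=beta, source=east, power=8, freq=27} — source is east, band is beta, hence Rejected. {channel=20, band=gamma, source=west, power=2, freq=5} — source is west, band is gamma, hence Rejected. {channel=7, band=delta, source=north, power=14, freq=22} — source is north, band is delta, hence Accepted.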